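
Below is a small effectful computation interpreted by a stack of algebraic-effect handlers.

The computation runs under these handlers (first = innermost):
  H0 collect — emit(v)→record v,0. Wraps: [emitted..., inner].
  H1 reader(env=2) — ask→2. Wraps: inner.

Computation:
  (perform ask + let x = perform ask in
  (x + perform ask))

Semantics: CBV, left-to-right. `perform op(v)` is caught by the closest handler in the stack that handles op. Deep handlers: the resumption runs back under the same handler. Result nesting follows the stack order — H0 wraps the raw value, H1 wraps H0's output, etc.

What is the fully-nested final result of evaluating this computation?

Evaluation trace:
ask @ H1 ⇒ 2
ask @ H1 ⇒ 2
ask @ H1 ⇒ 2
H0 returns [6]
H1 returns [6]
= [6]

Answer: [6]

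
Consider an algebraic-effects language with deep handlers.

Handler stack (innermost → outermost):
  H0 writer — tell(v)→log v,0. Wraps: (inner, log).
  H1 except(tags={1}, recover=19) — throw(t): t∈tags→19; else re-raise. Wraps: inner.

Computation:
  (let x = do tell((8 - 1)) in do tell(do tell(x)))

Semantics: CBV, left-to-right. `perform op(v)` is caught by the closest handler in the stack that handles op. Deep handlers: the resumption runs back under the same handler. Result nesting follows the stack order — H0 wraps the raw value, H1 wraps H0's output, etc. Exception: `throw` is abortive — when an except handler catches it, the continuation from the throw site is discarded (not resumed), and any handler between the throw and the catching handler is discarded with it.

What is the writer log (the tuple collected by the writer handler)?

Answer: (7, 0, 0)

Step-by-step:
tell(7) @ H0 ⇒ log+=7
tell(0) @ H0 ⇒ log+=0
tell(0) @ H0 ⇒ log+=0
H0 returns (0, (7, 0, 0))
H1 returns (0, (7, 0, 0))
= (0, (7, 0, 0))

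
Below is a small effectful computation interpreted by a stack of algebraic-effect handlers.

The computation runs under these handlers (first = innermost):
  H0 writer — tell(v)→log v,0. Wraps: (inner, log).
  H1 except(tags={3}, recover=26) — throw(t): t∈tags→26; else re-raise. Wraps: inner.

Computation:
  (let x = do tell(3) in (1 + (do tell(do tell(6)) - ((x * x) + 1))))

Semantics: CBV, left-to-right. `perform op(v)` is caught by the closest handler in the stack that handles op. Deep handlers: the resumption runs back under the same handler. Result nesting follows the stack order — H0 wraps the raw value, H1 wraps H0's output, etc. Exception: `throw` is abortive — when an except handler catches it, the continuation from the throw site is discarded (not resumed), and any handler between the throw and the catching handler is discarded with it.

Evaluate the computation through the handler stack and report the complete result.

Answer: (0, (3, 6, 0))

Step-by-step:
tell(3) @ H0 ⇒ log+=3
tell(6) @ H0 ⇒ log+=6
tell(0) @ H0 ⇒ log+=0
H0 returns (0, (3, 6, 0))
H1 returns (0, (3, 6, 0))
= (0, (3, 6, 0))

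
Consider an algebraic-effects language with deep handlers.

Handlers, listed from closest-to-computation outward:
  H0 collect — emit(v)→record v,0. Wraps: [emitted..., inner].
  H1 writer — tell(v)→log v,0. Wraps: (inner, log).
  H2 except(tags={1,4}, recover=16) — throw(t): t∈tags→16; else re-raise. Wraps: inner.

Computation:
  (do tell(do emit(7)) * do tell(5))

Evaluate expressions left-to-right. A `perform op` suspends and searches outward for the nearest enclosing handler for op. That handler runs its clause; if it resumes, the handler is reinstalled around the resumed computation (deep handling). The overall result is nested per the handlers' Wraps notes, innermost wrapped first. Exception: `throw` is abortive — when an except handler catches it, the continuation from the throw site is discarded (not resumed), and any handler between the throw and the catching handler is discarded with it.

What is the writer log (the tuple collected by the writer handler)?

Step-by-step:
emit(7) @ H0 ⇒ out+=7
tell(0) @ H1 ⇒ log+=0
tell(5) @ H1 ⇒ log+=5
H0 returns [7, 0]
H1 returns ([7, 0], (0, 5))
H2 returns ([7, 0], (0, 5))
= ([7, 0], (0, 5))

Answer: (0, 5)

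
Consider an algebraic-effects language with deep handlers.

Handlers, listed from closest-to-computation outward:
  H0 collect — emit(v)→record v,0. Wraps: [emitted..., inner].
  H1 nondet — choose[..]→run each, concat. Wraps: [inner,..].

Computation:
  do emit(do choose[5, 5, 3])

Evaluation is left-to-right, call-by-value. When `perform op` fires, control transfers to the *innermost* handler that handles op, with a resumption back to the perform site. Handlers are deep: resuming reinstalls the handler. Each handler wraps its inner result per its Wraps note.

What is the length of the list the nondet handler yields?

Step-by-step:
choose[5, 5, 3] @ H1
  branch[0] choose=5:
    emit(5) @ H0 ⇒ out+=5
    H0 returns [5, 0]
    H1 returns [[5, 0]]
  branch[1] choose=5:
    emit(5) @ H0 ⇒ out+=5
    H0 returns [5, 0]
    H1 returns [[5, 0]]
  branch[2] choose=3:
    emit(3) @ H0 ⇒ out+=3
    H0 returns [3, 0]
    H1 returns [[3, 0]]
= [[5, 0], [5, 0], [3, 0]]

Answer: 3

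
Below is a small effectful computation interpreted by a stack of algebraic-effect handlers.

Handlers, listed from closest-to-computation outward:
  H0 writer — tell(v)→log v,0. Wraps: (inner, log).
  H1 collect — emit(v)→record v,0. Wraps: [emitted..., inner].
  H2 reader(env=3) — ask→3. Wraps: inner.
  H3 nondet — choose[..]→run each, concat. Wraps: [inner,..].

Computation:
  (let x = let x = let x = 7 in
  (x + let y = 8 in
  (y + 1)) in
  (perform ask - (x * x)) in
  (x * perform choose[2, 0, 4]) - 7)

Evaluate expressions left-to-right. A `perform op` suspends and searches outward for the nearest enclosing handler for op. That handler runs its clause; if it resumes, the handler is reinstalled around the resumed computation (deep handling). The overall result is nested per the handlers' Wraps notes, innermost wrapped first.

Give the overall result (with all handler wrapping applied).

Evaluation trace:
ask @ H2 ⇒ 3
choose[2, 0, 4] @ H3
  branch[0] choose=2:
    H0 returns (-513, ())
    H1 returns [(-513, ())]
    H2 returns [(-513, ())]
    H3 returns [[(-513, ())]]
  branch[1] choose=0:
    H0 returns (-7, ())
    H1 returns [(-7, ())]
    H2 returns [(-7, ())]
    H3 returns [[(-7, ())]]
  branch[2] choose=4:
    H0 returns (-1019, ())
    H1 returns [(-1019, ())]
    H2 returns [(-1019, ())]
    H3 returns [[(-1019, ())]]
= [[(-513, ())], [(-7, ())], [(-1019, ())]]

Answer: [[(-513, ())], [(-7, ())], [(-1019, ())]]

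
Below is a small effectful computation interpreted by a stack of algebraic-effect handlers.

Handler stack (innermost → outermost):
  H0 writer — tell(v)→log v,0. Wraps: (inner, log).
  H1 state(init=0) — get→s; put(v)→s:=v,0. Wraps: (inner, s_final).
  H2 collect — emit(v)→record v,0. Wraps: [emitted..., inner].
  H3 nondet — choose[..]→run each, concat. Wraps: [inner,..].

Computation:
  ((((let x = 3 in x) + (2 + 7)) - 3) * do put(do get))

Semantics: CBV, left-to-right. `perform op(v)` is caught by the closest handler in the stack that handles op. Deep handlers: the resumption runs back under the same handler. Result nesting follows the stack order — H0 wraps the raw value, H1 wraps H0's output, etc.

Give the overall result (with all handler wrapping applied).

Answer: [[((0, ()), 0)]]

Working:
get @ H1 ⇒ 0
put(0) @ H1 ⇒ s:=0
H0 returns (0, ())
H1 returns ((0, ()), 0)
H2 returns [((0, ()), 0)]
H3 returns [[((0, ()), 0)]]
= [[((0, ()), 0)]]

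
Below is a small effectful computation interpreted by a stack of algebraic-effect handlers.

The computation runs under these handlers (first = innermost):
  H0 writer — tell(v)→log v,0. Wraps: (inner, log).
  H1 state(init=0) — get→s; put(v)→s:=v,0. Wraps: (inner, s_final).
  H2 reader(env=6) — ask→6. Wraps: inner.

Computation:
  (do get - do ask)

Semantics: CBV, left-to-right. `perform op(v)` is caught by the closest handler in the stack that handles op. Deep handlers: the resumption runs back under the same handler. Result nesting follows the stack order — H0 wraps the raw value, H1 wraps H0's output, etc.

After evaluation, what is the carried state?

Step-by-step:
get @ H1 ⇒ 0
ask @ H2 ⇒ 6
H0 returns (-6, ())
H1 returns ((-6, ()), 0)
H2 returns ((-6, ()), 0)
= ((-6, ()), 0)

Answer: 0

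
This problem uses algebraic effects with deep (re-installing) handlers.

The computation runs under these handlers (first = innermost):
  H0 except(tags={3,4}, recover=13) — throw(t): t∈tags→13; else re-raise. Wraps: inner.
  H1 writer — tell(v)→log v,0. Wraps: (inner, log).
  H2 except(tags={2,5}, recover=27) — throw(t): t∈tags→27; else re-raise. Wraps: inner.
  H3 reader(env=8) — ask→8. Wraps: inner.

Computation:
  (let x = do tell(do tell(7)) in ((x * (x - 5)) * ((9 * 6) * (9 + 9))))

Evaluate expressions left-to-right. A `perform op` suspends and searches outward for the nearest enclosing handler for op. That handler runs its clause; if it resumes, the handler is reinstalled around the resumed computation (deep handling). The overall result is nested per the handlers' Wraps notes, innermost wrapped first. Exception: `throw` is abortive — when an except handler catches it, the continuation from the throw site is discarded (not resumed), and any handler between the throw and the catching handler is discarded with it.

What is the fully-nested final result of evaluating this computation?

Working:
tell(7) @ H1 ⇒ log+=7
tell(0) @ H1 ⇒ log+=0
H0 returns 0
H1 returns (0, (7, 0))
H2 returns (0, (7, 0))
H3 returns (0, (7, 0))
= (0, (7, 0))

Answer: (0, (7, 0))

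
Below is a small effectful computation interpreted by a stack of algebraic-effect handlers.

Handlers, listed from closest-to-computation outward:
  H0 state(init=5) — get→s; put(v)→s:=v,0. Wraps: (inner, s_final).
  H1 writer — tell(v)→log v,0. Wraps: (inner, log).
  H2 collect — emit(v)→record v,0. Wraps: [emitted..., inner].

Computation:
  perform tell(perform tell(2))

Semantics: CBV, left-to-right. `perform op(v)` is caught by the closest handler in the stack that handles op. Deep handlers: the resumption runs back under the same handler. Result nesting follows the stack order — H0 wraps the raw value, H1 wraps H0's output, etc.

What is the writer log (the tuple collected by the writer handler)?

Evaluation trace:
tell(2) @ H1 ⇒ log+=2
tell(0) @ H1 ⇒ log+=0
H0 returns (0, 5)
H1 returns ((0, 5), (2, 0))
H2 returns [((0, 5), (2, 0))]
= [((0, 5), (2, 0))]

Answer: (2, 0)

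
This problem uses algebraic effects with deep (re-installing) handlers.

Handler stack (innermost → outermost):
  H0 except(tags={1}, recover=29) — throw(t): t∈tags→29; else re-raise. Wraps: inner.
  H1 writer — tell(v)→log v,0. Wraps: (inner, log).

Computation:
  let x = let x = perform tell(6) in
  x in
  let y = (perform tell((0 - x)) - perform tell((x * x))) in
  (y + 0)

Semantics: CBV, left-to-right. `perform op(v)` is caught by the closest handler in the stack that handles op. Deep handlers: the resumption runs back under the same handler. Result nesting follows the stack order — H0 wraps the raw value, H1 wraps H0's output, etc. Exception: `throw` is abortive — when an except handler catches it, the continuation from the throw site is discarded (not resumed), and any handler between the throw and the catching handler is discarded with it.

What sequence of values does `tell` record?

Evaluation trace:
tell(6) @ H1 ⇒ log+=6
tell(0) @ H1 ⇒ log+=0
tell(0) @ H1 ⇒ log+=0
H0 returns 0
H1 returns (0, (6, 0, 0))
= (0, (6, 0, 0))

Answer: (6, 0, 0)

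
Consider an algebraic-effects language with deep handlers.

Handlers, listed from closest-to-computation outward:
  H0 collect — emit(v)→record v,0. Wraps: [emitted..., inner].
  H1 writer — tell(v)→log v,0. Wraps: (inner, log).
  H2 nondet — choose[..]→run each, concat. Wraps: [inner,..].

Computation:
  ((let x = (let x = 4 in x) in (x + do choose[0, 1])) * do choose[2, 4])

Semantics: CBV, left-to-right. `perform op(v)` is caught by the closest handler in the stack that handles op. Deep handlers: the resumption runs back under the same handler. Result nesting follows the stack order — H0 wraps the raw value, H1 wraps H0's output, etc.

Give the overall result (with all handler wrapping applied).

Evaluation trace:
choose[0, 1] @ H2
  branch[0] choose=0:
    choose[2, 4] @ H2
      branch[0] choose=2:
        H0 returns [8]
        H1 returns ([8], ())
        H2 returns [([8], ())]
      branch[1] choose=4:
        H0 returns [16]
        H1 returns ([16], ())
        H2 returns [([16], ())]
  branch[1] choose=1:
    choose[2, 4] @ H2
      branch[0] choose=2:
        H0 returns [10]
        H1 returns ([10], ())
        H2 returns [([10], ())]
      branch[1] choose=4:
        H0 returns [20]
        H1 returns ([20], ())
        H2 returns [([20], ())]
= [([8], ()), ([16], ()), ([10], ()), ([20], ())]

Answer: [([8], ()), ([16], ()), ([10], ()), ([20], ())]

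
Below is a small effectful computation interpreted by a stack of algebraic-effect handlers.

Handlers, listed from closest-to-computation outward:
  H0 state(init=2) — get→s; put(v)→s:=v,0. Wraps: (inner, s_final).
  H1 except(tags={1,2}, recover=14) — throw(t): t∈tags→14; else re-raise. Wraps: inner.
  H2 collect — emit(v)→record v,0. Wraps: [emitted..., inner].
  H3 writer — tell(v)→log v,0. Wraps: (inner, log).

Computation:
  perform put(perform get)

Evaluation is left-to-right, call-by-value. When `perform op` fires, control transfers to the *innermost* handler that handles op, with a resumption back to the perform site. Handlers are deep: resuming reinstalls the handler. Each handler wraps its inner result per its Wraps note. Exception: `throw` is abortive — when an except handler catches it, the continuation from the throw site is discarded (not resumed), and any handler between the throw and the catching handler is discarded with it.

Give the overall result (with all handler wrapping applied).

Step-by-step:
get @ H0 ⇒ 2
put(2) @ H0 ⇒ s:=2
H0 returns (0, 2)
H1 returns (0, 2)
H2 returns [(0, 2)]
H3 returns ([(0, 2)], ())
= ([(0, 2)], ())

Answer: ([(0, 2)], ())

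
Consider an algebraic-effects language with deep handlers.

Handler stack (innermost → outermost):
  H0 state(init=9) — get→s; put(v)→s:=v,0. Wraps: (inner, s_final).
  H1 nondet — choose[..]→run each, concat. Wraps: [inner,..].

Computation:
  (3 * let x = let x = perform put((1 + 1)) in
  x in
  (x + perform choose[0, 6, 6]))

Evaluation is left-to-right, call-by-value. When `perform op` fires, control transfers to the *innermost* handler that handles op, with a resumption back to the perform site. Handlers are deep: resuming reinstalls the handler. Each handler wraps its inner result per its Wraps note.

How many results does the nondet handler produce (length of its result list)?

Evaluation trace:
put(2) @ H0 ⇒ s:=2
choose[0, 6, 6] @ H1
  branch[0] choose=0:
    H0 returns (0, 2)
    H1 returns [(0, 2)]
  branch[1] choose=6:
    H0 returns (18, 2)
    H1 returns [(18, 2)]
  branch[2] choose=6:
    H0 returns (18, 2)
    H1 returns [(18, 2)]
= [(0, 2), (18, 2), (18, 2)]

Answer: 3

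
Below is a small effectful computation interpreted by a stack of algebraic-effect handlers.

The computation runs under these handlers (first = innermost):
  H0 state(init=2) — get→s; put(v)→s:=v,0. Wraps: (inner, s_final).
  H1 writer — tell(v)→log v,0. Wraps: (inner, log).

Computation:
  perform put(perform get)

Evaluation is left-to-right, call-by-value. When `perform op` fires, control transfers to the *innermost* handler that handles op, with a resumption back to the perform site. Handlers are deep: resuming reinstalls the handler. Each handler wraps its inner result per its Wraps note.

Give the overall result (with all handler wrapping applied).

Answer: ((0, 2), ())

Working:
get @ H0 ⇒ 2
put(2) @ H0 ⇒ s:=2
H0 returns (0, 2)
H1 returns ((0, 2), ())
= ((0, 2), ())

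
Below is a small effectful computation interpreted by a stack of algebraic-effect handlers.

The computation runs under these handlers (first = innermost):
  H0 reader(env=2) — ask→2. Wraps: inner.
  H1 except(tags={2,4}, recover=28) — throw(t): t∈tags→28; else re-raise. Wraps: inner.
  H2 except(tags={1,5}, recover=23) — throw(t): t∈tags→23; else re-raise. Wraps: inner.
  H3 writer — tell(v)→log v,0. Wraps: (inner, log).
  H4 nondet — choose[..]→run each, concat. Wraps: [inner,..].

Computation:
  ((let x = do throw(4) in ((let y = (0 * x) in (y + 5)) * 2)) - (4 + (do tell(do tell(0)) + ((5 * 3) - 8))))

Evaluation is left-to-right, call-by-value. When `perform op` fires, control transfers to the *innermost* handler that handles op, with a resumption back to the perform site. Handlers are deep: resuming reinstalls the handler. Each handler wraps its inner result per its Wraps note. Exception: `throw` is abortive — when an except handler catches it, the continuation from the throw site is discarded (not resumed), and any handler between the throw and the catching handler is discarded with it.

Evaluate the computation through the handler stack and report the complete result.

Answer: [(28, ())]

Working:
throw(4) @ H1 caught ⇒ 28
H2 returns 28
H3 returns (28, ())
H4 returns [(28, ())]
= [(28, ())]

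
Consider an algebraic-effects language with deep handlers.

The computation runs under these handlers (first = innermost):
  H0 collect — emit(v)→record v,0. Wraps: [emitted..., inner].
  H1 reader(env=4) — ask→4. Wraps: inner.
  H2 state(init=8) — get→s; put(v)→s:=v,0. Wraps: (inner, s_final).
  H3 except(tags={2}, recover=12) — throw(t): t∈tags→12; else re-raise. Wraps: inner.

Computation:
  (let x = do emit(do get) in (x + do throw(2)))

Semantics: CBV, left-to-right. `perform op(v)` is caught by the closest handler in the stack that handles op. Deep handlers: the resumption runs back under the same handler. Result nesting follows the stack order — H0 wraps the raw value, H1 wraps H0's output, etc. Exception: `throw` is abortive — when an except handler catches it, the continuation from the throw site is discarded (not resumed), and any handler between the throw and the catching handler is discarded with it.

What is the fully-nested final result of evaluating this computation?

Step-by-step:
get @ H2 ⇒ 8
emit(8) @ H0 ⇒ out+=8
throw(2) @ H3 caught ⇒ 12
= 12

Answer: 12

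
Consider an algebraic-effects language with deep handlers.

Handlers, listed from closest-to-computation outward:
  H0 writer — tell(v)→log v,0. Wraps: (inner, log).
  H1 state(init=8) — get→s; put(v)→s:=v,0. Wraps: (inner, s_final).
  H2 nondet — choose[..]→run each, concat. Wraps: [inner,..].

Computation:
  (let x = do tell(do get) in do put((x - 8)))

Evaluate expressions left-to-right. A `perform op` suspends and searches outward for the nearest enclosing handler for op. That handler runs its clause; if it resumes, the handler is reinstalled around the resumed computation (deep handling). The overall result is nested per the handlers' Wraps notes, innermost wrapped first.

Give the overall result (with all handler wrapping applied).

Answer: [((0, (8)), -8)]

Evaluation trace:
get @ H1 ⇒ 8
tell(8) @ H0 ⇒ log+=8
put(-8) @ H1 ⇒ s:=-8
H0 returns (0, (8))
H1 returns ((0, (8)), -8)
H2 returns [((0, (8)), -8)]
= [((0, (8)), -8)]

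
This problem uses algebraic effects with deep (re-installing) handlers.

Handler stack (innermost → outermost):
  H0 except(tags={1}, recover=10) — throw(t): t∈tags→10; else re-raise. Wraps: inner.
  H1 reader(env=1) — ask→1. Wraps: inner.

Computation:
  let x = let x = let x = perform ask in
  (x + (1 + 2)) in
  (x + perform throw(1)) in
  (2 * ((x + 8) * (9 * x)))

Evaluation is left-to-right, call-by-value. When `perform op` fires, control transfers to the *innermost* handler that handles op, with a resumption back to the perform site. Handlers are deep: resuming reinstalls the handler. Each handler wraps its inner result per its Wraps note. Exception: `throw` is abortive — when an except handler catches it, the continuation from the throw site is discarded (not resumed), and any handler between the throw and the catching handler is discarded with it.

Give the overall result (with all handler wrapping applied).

Answer: 10

Step-by-step:
ask @ H1 ⇒ 1
throw(1) @ H0 caught ⇒ 10
H1 returns 10
= 10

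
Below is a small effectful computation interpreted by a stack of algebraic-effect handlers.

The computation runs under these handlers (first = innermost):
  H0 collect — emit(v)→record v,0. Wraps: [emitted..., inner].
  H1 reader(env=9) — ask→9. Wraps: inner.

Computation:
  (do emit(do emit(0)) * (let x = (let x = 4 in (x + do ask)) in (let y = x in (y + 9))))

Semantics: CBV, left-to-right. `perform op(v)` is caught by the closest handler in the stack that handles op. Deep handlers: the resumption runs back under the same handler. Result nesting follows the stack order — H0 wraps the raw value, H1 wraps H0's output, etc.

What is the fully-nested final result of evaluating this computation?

Answer: [0, 0, 0]

Working:
emit(0) @ H0 ⇒ out+=0
emit(0) @ H0 ⇒ out+=0
ask @ H1 ⇒ 9
H0 returns [0, 0, 0]
H1 returns [0, 0, 0]
= [0, 0, 0]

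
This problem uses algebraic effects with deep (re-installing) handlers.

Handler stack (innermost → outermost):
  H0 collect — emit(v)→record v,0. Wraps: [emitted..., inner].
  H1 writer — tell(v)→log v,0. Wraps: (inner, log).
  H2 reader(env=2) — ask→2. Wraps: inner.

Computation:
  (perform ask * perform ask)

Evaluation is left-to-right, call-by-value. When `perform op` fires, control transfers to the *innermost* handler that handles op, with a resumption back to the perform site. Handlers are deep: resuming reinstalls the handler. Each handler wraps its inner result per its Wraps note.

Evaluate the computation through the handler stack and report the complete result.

Answer: ([4], ())

Working:
ask @ H2 ⇒ 2
ask @ H2 ⇒ 2
H0 returns [4]
H1 returns ([4], ())
H2 returns ([4], ())
= ([4], ())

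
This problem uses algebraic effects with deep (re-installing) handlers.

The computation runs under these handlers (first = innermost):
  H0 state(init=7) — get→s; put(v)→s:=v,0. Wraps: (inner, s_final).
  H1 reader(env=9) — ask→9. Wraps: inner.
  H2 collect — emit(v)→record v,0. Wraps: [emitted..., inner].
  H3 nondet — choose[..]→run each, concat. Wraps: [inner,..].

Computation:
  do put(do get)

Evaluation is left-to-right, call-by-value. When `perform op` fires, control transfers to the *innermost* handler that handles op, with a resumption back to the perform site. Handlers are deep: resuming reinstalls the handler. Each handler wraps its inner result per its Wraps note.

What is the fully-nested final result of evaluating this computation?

Evaluation trace:
get @ H0 ⇒ 7
put(7) @ H0 ⇒ s:=7
H0 returns (0, 7)
H1 returns (0, 7)
H2 returns [(0, 7)]
H3 returns [[(0, 7)]]
= [[(0, 7)]]

Answer: [[(0, 7)]]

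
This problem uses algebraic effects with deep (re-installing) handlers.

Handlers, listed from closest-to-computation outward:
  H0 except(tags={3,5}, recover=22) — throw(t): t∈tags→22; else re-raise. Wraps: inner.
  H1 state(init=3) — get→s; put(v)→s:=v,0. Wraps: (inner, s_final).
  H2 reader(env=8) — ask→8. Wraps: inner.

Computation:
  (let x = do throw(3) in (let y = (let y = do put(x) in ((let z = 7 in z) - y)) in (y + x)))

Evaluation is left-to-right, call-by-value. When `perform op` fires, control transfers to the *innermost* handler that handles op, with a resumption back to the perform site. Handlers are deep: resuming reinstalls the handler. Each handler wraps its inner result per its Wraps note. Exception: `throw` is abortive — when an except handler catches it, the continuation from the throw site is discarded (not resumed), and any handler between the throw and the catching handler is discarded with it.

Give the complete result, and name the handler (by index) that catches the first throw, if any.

Working:
throw(3) @ H0 caught ⇒ 22
H1 returns (22, 3)
H2 returns (22, 3)
= (22, 3)

Answer: (22, 3) ; first throw caught by: H0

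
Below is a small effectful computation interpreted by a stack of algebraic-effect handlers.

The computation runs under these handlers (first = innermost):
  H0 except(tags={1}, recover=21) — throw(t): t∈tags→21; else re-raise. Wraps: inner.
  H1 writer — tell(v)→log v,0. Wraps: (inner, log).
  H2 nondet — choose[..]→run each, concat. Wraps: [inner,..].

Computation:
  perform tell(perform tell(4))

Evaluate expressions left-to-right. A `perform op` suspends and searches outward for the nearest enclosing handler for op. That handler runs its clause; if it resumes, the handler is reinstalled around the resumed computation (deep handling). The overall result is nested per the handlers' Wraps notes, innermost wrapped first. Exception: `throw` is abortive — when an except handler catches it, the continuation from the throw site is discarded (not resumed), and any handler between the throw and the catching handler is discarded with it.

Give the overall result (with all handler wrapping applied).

Working:
tell(4) @ H1 ⇒ log+=4
tell(0) @ H1 ⇒ log+=0
H0 returns 0
H1 returns (0, (4, 0))
H2 returns [(0, (4, 0))]
= [(0, (4, 0))]

Answer: [(0, (4, 0))]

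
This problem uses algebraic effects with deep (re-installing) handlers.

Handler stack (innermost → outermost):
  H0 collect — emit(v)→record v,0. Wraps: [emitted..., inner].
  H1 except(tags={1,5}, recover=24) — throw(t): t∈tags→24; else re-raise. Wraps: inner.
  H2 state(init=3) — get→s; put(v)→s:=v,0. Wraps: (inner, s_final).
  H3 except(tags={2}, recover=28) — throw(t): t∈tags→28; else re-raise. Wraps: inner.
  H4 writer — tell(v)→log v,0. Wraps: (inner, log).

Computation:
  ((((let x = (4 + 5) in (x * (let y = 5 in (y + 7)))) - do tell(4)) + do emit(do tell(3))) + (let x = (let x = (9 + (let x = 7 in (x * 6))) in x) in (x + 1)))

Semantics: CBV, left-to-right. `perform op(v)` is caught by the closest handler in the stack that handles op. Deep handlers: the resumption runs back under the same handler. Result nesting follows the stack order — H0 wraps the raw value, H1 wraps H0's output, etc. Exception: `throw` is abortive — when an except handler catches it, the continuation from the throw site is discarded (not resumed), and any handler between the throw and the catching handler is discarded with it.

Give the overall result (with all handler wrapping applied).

Step-by-step:
tell(4) @ H4 ⇒ log+=4
tell(3) @ H4 ⇒ log+=3
emit(0) @ H0 ⇒ out+=0
H0 returns [0, 160]
H1 returns [0, 160]
H2 returns ([0, 160], 3)
H3 returns ([0, 160], 3)
H4 returns (([0, 160], 3), (4, 3))
= (([0, 160], 3), (4, 3))

Answer: (([0, 160], 3), (4, 3))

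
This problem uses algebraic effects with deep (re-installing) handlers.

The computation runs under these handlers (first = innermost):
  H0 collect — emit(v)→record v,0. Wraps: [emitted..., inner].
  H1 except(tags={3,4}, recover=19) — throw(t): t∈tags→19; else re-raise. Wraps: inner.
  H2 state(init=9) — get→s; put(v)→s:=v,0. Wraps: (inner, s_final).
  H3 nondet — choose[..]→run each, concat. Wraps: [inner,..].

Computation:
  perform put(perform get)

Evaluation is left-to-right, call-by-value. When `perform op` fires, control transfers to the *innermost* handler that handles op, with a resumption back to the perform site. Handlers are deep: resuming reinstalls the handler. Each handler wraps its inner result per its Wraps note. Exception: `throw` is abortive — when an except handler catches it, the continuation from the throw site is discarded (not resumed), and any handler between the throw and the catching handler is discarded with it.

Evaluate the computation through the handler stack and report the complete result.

Working:
get @ H2 ⇒ 9
put(9) @ H2 ⇒ s:=9
H0 returns [0]
H1 returns [0]
H2 returns ([0], 9)
H3 returns [([0], 9)]
= [([0], 9)]

Answer: [([0], 9)]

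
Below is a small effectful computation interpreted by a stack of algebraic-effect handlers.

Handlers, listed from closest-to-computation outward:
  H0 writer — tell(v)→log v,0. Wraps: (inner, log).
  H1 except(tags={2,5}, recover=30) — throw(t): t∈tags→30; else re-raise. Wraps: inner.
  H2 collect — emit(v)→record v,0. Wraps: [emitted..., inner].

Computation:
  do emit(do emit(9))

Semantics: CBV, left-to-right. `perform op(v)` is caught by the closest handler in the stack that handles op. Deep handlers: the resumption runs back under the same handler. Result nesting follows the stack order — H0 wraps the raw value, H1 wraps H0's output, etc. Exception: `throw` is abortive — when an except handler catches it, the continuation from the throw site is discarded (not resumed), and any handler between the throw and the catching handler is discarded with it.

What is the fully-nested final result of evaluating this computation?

Step-by-step:
emit(9) @ H2 ⇒ out+=9
emit(0) @ H2 ⇒ out+=0
H0 returns (0, ())
H1 returns (0, ())
H2 returns [9, 0, (0, ())]
= [9, 0, (0, ())]

Answer: [9, 0, (0, ())]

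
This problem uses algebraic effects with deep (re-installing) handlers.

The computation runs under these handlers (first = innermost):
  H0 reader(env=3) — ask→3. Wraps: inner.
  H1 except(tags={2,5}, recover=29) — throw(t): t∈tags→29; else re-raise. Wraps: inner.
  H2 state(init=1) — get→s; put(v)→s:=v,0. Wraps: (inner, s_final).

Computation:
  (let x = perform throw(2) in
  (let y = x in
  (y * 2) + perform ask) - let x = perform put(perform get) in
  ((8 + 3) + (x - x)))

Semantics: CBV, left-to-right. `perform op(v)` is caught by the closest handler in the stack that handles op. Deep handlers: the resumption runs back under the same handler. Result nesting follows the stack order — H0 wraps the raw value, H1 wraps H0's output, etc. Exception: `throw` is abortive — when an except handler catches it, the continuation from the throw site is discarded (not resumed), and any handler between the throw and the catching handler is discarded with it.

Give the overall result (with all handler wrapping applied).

Answer: (29, 1)

Step-by-step:
throw(2) @ H1 caught ⇒ 29
H2 returns (29, 1)
= (29, 1)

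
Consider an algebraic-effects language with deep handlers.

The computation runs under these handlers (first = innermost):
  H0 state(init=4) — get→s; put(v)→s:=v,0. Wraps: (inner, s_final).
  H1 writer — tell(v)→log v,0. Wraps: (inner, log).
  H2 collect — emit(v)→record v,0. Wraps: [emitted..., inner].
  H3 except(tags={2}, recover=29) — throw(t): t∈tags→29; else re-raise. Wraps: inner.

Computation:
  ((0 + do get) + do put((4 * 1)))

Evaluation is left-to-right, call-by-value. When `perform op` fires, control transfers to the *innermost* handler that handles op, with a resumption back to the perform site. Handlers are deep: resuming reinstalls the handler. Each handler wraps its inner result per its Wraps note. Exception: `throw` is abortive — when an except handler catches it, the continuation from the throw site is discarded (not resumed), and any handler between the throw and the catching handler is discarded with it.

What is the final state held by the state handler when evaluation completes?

Step-by-step:
get @ H0 ⇒ 4
put(4) @ H0 ⇒ s:=4
H0 returns (4, 4)
H1 returns ((4, 4), ())
H2 returns [((4, 4), ())]
H3 returns [((4, 4), ())]
= [((4, 4), ())]

Answer: 4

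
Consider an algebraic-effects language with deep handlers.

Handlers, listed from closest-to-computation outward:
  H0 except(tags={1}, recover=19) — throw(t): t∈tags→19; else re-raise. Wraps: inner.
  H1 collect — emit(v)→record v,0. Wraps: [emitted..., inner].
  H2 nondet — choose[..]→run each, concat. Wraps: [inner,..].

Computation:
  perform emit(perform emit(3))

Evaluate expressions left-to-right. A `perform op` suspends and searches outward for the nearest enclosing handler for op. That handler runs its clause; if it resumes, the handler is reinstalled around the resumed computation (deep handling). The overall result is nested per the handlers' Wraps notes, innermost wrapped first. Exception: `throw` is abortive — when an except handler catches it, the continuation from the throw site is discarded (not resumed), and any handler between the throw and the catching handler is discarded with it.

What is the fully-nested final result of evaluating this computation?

Answer: [[3, 0, 0]]

Evaluation trace:
emit(3) @ H1 ⇒ out+=3
emit(0) @ H1 ⇒ out+=0
H0 returns 0
H1 returns [3, 0, 0]
H2 returns [[3, 0, 0]]
= [[3, 0, 0]]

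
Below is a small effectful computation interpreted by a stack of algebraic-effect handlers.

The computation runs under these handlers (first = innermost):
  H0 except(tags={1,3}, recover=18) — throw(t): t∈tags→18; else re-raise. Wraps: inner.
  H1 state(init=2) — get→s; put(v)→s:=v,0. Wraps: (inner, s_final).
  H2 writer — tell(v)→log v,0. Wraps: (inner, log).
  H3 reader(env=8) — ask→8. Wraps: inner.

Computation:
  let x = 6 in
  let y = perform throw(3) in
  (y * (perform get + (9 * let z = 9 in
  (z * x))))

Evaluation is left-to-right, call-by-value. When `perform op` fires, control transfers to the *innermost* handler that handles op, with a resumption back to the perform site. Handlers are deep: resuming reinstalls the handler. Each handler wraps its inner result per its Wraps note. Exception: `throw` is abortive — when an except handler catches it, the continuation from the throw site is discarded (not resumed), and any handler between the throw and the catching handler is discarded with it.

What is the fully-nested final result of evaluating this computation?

Answer: ((18, 2), ())

Step-by-step:
throw(3) @ H0 caught ⇒ 18
H1 returns (18, 2)
H2 returns ((18, 2), ())
H3 returns ((18, 2), ())
= ((18, 2), ())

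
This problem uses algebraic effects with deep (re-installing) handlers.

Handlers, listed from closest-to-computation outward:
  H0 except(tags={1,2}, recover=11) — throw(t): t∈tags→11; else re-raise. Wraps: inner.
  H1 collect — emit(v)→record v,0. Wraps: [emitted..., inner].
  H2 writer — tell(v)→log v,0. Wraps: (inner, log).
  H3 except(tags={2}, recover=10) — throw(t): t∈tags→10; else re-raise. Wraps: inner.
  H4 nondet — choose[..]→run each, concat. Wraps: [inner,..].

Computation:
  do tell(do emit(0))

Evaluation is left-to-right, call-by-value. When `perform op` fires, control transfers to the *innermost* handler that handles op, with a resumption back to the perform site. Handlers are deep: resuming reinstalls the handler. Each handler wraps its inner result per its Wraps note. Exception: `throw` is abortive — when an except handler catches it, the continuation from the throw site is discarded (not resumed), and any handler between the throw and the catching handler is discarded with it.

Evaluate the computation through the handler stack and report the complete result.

Working:
emit(0) @ H1 ⇒ out+=0
tell(0) @ H2 ⇒ log+=0
H0 returns 0
H1 returns [0, 0]
H2 returns ([0, 0], (0))
H3 returns ([0, 0], (0))
H4 returns [([0, 0], (0))]
= [([0, 0], (0))]

Answer: [([0, 0], (0))]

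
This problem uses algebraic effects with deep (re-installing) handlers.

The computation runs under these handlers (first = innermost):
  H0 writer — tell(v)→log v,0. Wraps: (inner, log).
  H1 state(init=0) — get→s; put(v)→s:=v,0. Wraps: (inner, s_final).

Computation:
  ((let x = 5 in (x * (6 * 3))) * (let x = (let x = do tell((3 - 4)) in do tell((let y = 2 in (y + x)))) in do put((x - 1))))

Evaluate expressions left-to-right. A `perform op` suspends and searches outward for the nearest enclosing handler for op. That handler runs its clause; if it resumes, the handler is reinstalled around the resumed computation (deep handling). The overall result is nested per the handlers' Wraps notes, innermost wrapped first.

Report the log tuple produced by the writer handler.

Working:
tell(-1) @ H0 ⇒ log+=-1
tell(2) @ H0 ⇒ log+=2
put(-1) @ H1 ⇒ s:=-1
H0 returns (0, (-1, 2))
H1 returns ((0, (-1, 2)), -1)
= ((0, (-1, 2)), -1)

Answer: (-1, 2)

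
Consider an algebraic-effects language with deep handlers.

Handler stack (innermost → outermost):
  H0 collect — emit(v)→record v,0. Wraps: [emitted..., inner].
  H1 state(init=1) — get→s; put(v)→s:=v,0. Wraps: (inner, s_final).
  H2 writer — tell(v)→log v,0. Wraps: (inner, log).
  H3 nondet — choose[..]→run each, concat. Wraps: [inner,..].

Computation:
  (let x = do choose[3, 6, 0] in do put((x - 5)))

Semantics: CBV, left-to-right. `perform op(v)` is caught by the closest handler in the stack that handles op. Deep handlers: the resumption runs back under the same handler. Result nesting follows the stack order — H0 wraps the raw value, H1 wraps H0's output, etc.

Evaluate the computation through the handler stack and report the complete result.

Step-by-step:
choose[3, 6, 0] @ H3
  branch[0] choose=3:
    put(-2) @ H1 ⇒ s:=-2
    H0 returns [0]
    H1 returns ([0], -2)
    H2 returns (([0], -2), ())
    H3 returns [(([0], -2), ())]
  branch[1] choose=6:
    put(1) @ H1 ⇒ s:=1
    H0 returns [0]
    H1 returns ([0], 1)
    H2 returns (([0], 1), ())
    H3 returns [(([0], 1), ())]
  branch[2] choose=0:
    put(-5) @ H1 ⇒ s:=-5
    H0 returns [0]
    H1 returns ([0], -5)
    H2 returns (([0], -5), ())
    H3 returns [(([0], -5), ())]
= [(([0], -2), ()), (([0], 1), ()), (([0], -5), ())]

Answer: [(([0], -2), ()), (([0], 1), ()), (([0], -5), ())]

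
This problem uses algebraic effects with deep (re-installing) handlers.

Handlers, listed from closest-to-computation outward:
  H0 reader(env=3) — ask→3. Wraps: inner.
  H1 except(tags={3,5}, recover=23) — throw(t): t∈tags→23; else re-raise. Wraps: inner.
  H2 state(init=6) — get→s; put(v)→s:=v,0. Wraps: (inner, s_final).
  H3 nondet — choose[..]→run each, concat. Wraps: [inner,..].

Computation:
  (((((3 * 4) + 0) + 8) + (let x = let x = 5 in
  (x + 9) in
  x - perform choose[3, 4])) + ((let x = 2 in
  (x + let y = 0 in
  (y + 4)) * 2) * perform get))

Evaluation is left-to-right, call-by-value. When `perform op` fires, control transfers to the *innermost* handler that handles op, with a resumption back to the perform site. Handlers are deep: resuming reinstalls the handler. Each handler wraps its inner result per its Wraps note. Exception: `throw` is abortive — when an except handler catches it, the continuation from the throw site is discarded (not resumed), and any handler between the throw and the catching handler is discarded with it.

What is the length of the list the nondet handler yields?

Working:
choose[3, 4] @ H3
  branch[0] choose=3:
    get @ H2 ⇒ 6
    H0 returns 103
    H1 returns 103
    H2 returns (103, 6)
    H3 returns [(103, 6)]
  branch[1] choose=4:
    get @ H2 ⇒ 6
    H0 returns 102
    H1 returns 102
    H2 returns (102, 6)
    H3 returns [(102, 6)]
= [(103, 6), (102, 6)]

Answer: 2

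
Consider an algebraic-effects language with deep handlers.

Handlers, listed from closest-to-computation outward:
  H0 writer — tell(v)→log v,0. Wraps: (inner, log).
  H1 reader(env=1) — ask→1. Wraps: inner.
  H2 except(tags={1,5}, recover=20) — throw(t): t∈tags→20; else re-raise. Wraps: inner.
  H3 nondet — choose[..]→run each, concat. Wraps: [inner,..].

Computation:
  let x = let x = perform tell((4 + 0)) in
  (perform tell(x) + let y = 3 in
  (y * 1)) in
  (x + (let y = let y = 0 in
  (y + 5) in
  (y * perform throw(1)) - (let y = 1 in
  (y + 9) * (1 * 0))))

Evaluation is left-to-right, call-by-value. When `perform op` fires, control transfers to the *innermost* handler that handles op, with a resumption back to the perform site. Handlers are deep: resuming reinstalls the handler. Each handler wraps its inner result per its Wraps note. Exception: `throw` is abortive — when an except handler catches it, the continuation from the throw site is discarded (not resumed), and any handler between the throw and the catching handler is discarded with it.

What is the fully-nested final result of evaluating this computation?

Answer: [20]

Evaluation trace:
tell(4) @ H0 ⇒ log+=4
tell(0) @ H0 ⇒ log+=0
throw(1) @ H2 caught ⇒ 20
H3 returns [20]
= [20]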